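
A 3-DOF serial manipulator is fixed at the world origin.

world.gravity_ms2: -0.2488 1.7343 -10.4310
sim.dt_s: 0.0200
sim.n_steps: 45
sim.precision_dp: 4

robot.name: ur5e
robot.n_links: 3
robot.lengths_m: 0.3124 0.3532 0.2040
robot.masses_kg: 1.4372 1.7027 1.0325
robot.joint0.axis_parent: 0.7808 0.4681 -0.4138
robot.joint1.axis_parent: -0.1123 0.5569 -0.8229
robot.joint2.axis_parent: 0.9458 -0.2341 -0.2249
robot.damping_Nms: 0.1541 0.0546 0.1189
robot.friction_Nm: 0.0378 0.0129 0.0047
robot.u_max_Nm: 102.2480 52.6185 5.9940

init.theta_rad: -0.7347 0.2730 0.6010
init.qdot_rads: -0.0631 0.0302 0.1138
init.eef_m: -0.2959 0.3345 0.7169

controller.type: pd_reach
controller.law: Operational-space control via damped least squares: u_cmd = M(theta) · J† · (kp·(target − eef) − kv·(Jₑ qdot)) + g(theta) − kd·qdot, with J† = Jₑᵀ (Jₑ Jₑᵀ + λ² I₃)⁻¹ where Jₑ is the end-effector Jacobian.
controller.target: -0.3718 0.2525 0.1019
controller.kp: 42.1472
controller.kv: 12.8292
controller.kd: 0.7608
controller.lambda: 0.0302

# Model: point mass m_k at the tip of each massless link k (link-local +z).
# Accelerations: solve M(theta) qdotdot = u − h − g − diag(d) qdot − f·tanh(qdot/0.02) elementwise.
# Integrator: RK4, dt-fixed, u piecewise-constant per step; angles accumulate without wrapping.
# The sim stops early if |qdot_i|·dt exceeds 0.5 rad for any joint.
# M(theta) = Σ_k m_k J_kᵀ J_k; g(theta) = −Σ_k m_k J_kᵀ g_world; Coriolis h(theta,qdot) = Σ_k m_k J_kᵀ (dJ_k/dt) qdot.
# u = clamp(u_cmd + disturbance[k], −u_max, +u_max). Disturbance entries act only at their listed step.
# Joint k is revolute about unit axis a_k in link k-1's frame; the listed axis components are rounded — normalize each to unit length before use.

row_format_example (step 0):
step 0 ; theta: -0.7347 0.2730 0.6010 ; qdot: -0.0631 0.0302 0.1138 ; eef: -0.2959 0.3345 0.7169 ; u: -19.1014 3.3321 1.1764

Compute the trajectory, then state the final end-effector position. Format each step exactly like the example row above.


step 1 ; theta: -0.7464 0.3037 0.6451 ; qdot: -1.0984 3.0245 4.1820 ; eef: -0.2974 0.3345 0.7120 ; u: -6.3452 0.8062 -1.9959
step 2 ; theta: -0.7719 0.3691 0.7228 ; qdot: -1.4509 3.5309 3.5929 ; eef: -0.3011 0.3376 0.7007 ; u: 5.6933 0.6128 -0.8318
step 3 ; theta: -0.8025 0.4420 0.7901 ; qdot: -1.6193 3.7666 3.1520 ; eef: -0.3063 0.3451 0.6867 ; u: 13.9152 0.7671 -0.1857
step 4 ; theta: -0.8353 0.5180 0.8500 ; qdot: -1.6636 3.8378 2.8513 ; eef: -0.3123 0.3547 0.6714 ; u: 19.3527 1.0701 0.1030
step 5 ; theta: -0.8682 0.5944 0.9050 ; qdot: -1.6234 3.8002 2.6594 ; eef: -0.3186 0.3646 0.6554 ; u: 22.7635 1.4083 0.1660
step 6 ; theta: -0.8997 0.6693 0.9569 ; qdot: -1.5270 3.6879 2.5502 ; eef: -0.3247 0.3737 0.6395 ; u: 24.6976 1.7178 0.0931
step 7 ; theta: -0.9289 0.7415 1.0073 ; qdot: -1.3947 3.5231 2.5019 ; eef: -0.3304 0.3816 0.6239 ; u: 25.5580 1.9658 -0.0553
step 8 ; theta: -0.9553 0.8100 1.0571 ; qdot: -1.2419 3.3213 2.4965 ; eef: -0.3357 0.3880 0.6089 ; u: 25.6429 2.1383 -0.2390
step 9 ; theta: -0.9786 0.8743 1.1071 ; qdot: -1.0802 3.0940 2.5188 ; eef: -0.3403 0.3927 0.5947 ; u: 25.1757 2.2328 -0.4318
step 10 ; theta: -0.9986 0.9338 1.1576 ; qdot: -0.9189 2.8502 2.5556 ; eef: -0.3444 0.3958 0.5812 ; u: 24.3266 2.2539 -0.6174
step 11 ; theta: -1.0154 0.9884 1.2090 ; qdot: -0.7655 2.5973 2.5956 ; eef: -0.3478 0.3976 0.5685 ; u: 23.2291 2.2106 -0.7861
step 12 ; theta: -1.0294 1.0378 1.2611 ; qdot: -0.6257 2.3415 2.6296 ; eef: -0.3507 0.3981 0.5564 ; u: 21.9912 2.1154 -0.9335
step 13 ; theta: -1.0407 1.0822 1.3138 ; qdot: -0.5039 2.0881 2.6506 ; eef: -0.3530 0.3976 0.5450 ; u: 20.7031 1.9825 -1.0581
step 14 ; theta: -1.0498 1.1215 1.3667 ; qdot: -0.4026 1.8413 2.6542 ; eef: -0.3548 0.3963 0.5340 ; u: 19.4401 1.8274 -1.1612
step 15 ; theta: -1.0570 1.1560 1.4195 ; qdot: -0.3233 1.6046 2.6385 ; eef: -0.3563 0.3945 0.5234 ; u: 18.2634 1.6651 -1.2453
step 16 ; theta: -1.0629 1.1858 1.4719 ; qdot: -0.2659 1.3805 2.6036 ; eef: -0.3575 0.3923 0.5131 ; u: 17.2190 1.5088 -1.3139
step 17 ; theta: -1.0679 1.2113 1.5233 ; qdot: -0.2291 1.1708 2.5516 ; eef: -0.3584 0.3899 0.5029 ; u: 16.3368 1.3692 -1.3704
step 18 ; theta: -1.0723 1.2328 1.5736 ; qdot: -0.2108 0.9763 2.4853 ; eef: -0.3592 0.3875 0.4929 ; u: 15.6313 1.2535 -1.4178
step 19 ; theta: -1.0765 1.2505 1.6225 ; qdot: -0.2082 0.7975 2.4082 ; eef: -0.3599 0.3851 0.4829 ; u: 15.1031 1.1653 -1.4585
step 20 ; theta: -1.0807 1.2648 1.6698 ; qdot: -0.2183 0.6340 2.3236 ; eef: -0.3607 0.3827 0.4729 ; u: 14.7425 1.1058 -1.4941
step 21 ; theta: -1.0853 1.2760 1.7153 ; qdot: -0.2383 0.4856 2.2343 ; eef: -0.3615 0.3805 0.4630 ; u: 14.5327 1.0736 -1.5255
step 22 ; theta: -1.0903 1.2844 1.7591 ; qdot: -0.2653 0.3514 2.1428 ; eef: -0.3625 0.3785 0.4529 ; u: 14.4530 1.0660 -1.5532
step 23 ; theta: -1.0960 1.2902 1.8010 ; qdot: -0.2969 0.2306 2.0509 ; eef: -0.3636 0.3766 0.4429 ; u: 14.4817 1.0794 -1.5772
step 24 ; theta: -1.1022 1.2937 1.8411 ; qdot: -0.3310 0.1224 1.9600 ; eef: -0.3649 0.3748 0.4328 ; u: 14.5973 1.1101 -1.5975
step 25 ; theta: -1.1092 1.2952 1.8794 ; qdot: -0.3660 0.0259 1.8710 ; eef: -0.3663 0.3732 0.4226 ; u: 14.7804 1.1539 -1.6141
step 26 ; theta: -1.1169 1.2949 1.9159 ; qdot: -0.4022 -0.0513 1.7834 ; eef: -0.3680 0.3718 0.4124 ; u: 15.0160 1.1971 -1.6259
step 27 ; theta: -1.1253 1.2931 1.9507 ; qdot: -0.4361 -0.1210 1.6999 ; eef: -0.3698 0.3704 0.4022 ; u: 15.2863 1.2502 -1.6353
step 28 ; theta: -1.1343 1.2901 1.9839 ; qdot: -0.4667 -0.1859 1.6206 ; eef: -0.3717 0.3692 0.3920 ; u: 15.5783 1.3127 -1.6417
step 29 ; theta: -1.1439 1.2857 2.0156 ; qdot: -0.4940 -0.2442 1.5449 ; eef: -0.3738 0.3680 0.3819 ; u: 15.8826 1.3789 -1.6448
step 30 ; theta: -1.1540 1.2803 2.0458 ; qdot: -0.5179 -0.2955 1.4728 ; eef: -0.3760 0.3669 0.3718 ; u: 16.1913 1.4458 -1.6448
step 31 ; theta: -1.1646 1.2740 2.0745 ; qdot: -0.5381 -0.3404 1.4045 ; eef: -0.3782 0.3657 0.3617 ; u: 16.4981 1.5115 -1.6421
step 32 ; theta: -1.1755 1.2668 2.1020 ; qdot: -0.5547 -0.3793 1.3399 ; eef: -0.3806 0.3646 0.3518 ; u: 16.7979 1.5746 -1.6373
step 33 ; theta: -1.1867 1.2588 2.1282 ; qdot: -0.5677 -0.4128 1.2789 ; eef: -0.3829 0.3635 0.3420 ; u: 17.0865 1.6341 -1.6306
step 34 ; theta: -1.1981 1.2503 2.1532 ; qdot: -0.5770 -0.4416 1.2215 ; eef: -0.3853 0.3623 0.3323 ; u: 17.3612 1.6894 -1.6224
step 35 ; theta: -1.2097 1.2412 2.1771 ; qdot: -0.5830 -0.4660 1.1676 ; eef: -0.3877 0.3611 0.3228 ; u: 17.6197 1.7398 -1.6132
step 36 ; theta: -1.2214 1.2316 2.2000 ; qdot: -0.5858 -0.4868 1.1169 ; eef: -0.3901 0.3599 0.3134 ; u: 17.8605 1.7852 -1.6031
step 37 ; theta: -1.2331 1.2217 2.2219 ; qdot: -0.5855 -0.5042 1.0694 ; eef: -0.3925 0.3586 0.3043 ; u: 18.0828 1.8252 -1.5924
step 38 ; theta: -1.2448 1.2115 2.2428 ; qdot: -0.5824 -0.5187 1.0248 ; eef: -0.3947 0.3573 0.2954 ; u: 18.2861 1.8599 -1.5814
step 39 ; theta: -1.2564 1.2010 2.2629 ; qdot: -0.5768 -0.5307 0.9831 ; eef: -0.3970 0.3559 0.2867 ; u: 18.4704 1.8893 -1.5703
step 40 ; theta: -1.2678 1.1902 2.2822 ; qdot: -0.5689 -0.5405 0.9440 ; eef: -0.3991 0.3545 0.2782 ; u: 18.6359 1.9134 -1.5593
step 41 ; theta: -1.2791 1.1793 2.3007 ; qdot: -0.5590 -0.5485 0.9074 ; eef: -0.4012 0.3531 0.2700 ; u: 18.7831 1.9325 -1.5484
step 42 ; theta: -1.2902 1.1683 2.3185 ; qdot: -0.5473 -0.5548 0.8730 ; eef: -0.4032 0.3516 0.2621 ; u: 18.9127 1.9467 -1.5379
step 43 ; theta: -1.3010 1.1571 2.3357 ; qdot: -0.5340 -0.5599 0.8408 ; eef: -0.4051 0.3500 0.2544 ; u: 19.0256 1.9562 -1.5278
step 44 ; theta: -1.3115 1.1459 2.3522 ; qdot: -0.5193 -0.5638 0.8106 ; eef: -0.4069 0.3485 0.2469 ; u: 19.1227 1.9614 -1.5182
step 45 ; theta: -1.3217 1.1345 2.3682 ; qdot: -0.5036 -0.5667 0.7823 ; eef: -0.4086 0.3469 0.2398
final eef position (m): -0.4086 0.3469 0.2398


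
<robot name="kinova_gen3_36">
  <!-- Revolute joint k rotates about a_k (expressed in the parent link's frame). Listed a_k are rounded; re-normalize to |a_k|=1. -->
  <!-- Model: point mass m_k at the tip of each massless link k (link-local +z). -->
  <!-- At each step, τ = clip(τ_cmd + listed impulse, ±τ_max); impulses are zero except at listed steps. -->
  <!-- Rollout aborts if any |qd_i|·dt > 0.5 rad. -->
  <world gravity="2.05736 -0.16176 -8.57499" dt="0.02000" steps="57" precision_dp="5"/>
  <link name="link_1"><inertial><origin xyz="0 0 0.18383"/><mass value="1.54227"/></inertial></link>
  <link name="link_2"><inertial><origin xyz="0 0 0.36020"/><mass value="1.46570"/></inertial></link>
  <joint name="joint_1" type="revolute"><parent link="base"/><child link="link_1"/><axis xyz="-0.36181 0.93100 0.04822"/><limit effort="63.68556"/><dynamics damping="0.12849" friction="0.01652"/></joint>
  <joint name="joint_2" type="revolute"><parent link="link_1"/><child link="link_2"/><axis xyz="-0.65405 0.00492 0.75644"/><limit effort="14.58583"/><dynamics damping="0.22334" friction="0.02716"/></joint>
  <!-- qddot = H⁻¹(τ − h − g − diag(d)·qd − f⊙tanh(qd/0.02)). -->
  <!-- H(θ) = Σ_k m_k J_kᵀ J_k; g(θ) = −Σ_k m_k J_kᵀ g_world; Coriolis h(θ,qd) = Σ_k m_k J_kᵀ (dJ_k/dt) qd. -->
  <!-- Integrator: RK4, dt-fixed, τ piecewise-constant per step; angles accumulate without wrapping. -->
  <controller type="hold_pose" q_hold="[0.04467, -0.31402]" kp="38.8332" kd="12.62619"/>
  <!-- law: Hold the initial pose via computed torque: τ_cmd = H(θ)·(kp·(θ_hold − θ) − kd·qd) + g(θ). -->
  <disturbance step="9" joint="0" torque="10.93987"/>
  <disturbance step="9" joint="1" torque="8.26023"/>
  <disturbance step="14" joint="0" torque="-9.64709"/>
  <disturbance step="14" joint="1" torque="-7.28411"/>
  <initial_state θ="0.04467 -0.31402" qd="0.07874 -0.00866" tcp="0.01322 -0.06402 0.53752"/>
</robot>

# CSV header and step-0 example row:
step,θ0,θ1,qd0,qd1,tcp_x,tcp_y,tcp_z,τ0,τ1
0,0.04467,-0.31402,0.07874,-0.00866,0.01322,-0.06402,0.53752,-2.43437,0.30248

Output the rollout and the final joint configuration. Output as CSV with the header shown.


step,θ0,θ1,qd0,qd1,tcp_x,tcp_y,tcp_z,τ0,τ1
1,0.04603,-0.31412,0.05704,-0.00188,0.01390,-0.06378,0.53753,-2.34928,0.31737
2,0.04700,-0.31413,0.04040,0.00066,0.01439,-0.06359,0.53754,-2.27892,0.33164
3,0.04768,-0.31411,0.02750,0.00148,0.01473,-0.06345,0.53754,-2.22091,0.34421
4,0.04813,-0.31407,0.01755,0.00157,0.01496,-0.06336,0.53755,-2.17347,0.35483
5,0.04840,-0.31404,0.00999,0.00130,0.01510,-0.06330,0.53755,-2.13515,0.36362
6,0.04854,-0.31402,0.00435,0.00089,0.01517,-0.06326,0.53756,-2.10454,0.37077
7,0.04859,-0.31401,0.00021,0.00046,0.01520,-0.06325,0.53756,-2.08024,0.37651
8,0.04856,-0.31400,-0.00278,0.00009,0.01518,-0.06326,0.53756,-2.06092,0.38110
9,0.04849,-0.31400,-0.00491,-0.00020,0.01514,-0.06327,0.53756,8.89437,8.64498
10,0.04857,-0.29436,0.02471,1.93195,0.01629,-0.05883,0.53834,-4.91744,-1.72568
11,0.04943,-0.26232,0.05682,1.28647,0.01840,-0.05139,0.53949,-4.39656,-1.24767
12,0.05065,-0.24122,0.06190,0.83162,0.02000,-0.04633,0.54017,-3.96239,-0.88395
13,0.05183,-0.22788,0.05467,0.50817,0.02119,-0.04303,0.54056,-3.60321,-0.60621
14,0.05281,-0.22005,0.04253,0.27753,0.02201,-0.04104,0.54077,-12.95430,-7.67727
15,0.05293,-0.23297,-0.03149,-1.54909,0.02152,-0.04399,0.54041,-0.52885,1.62993
16,0.05221,-0.25973,-0.04125,-1.13121,0.01992,-0.05025,0.53958,-0.78510,1.33488
17,0.05132,-0.27917,-0.04790,-0.81680,0.01849,-0.05485,0.53891,-0.99396,1.11145
18,0.05033,-0.29314,-0.05079,-0.58243,0.01725,-0.05821,0.53839,-1.16573,0.94198
19,0.04932,-0.30303,-0.05041,-0.40910,0.01619,-0.06064,0.53800,-1.30776,0.81313
20,0.04834,-0.30992,-0.04761,-0.28177,0.01531,-0.06238,0.53772,-1.42555,0.71487
21,0.04743,-0.31461,-0.04328,-0.18880,0.01458,-0.06361,0.53752,-1.52336,0.63969
22,0.04661,-0.31770,-0.03817,-0.12131,0.01398,-0.06447,0.53738,-1.60456,0.58194
23,0.04590,-0.31964,-0.03282,-0.07261,0.01351,-0.06504,0.53730,-1.67193,0.53740
24,0.04530,-0.32073,-0.02759,-0.03782,0.01314,-0.06540,0.53724,-1.72770,0.50299
25,0.04479,-0.32125,-0.02245,-0.01451,0.01286,-0.06562,0.53721,-1.77372,0.47728
26,0.04440,-0.32141,-0.01699,-0.00231,0.01265,-0.06573,0.53720,-1.81146,0.46036
27,0.04411,-0.32140,-0.01178,0.00281,0.01251,-0.06578,0.53720,-1.84210,0.44964
28,0.04392,-0.32132,-0.00740,0.00498,0.01241,-0.06580,0.53720,-1.86671,0.44222
29,0.04380,-0.32121,-0.00398,0.00599,0.01236,-0.06580,0.53720,-1.88632,0.43669
30,0.04375,-0.32108,-0.00139,0.00649,0.01234,-0.06578,0.53721,-1.90191,0.43240
31,0.04374,-0.32095,0.00051,0.00675,0.01235,-0.06575,0.53721,-1.91430,0.42901
32,0.04377,-0.32082,0.00187,0.00687,0.01237,-0.06572,0.53722,-1.92418,0.42628
33,0.04381,-0.32068,0.00281,0.00690,0.01240,-0.06568,0.53723,-1.93208,0.42407
34,0.04388,-0.32054,0.00344,0.00688,0.01244,-0.06564,0.53723,-1.93843,0.42225
35,0.04395,-0.32040,0.00383,0.00681,0.01248,-0.06559,0.53724,-1.94355,0.42075
36,0.04403,-0.32027,0.00405,0.00672,0.01253,-0.06555,0.53725,-1.94771,0.41949
37,0.04411,-0.32014,0.00412,0.00660,0.01258,-0.06550,0.53725,-1.95109,0.41843
38,0.04419,-0.32000,0.00410,0.00648,0.01263,-0.06545,0.53726,-1.95387,0.41752
39,0.04427,-0.31988,0.00401,0.00635,0.01268,-0.06541,0.53727,-1.95615,0.41673
40,0.04435,-0.31975,0.00387,0.00621,0.01273,-0.06537,0.53727,-1.95805,0.41605
41,0.04443,-0.31963,0.00369,0.00607,0.01277,-0.06532,0.53728,-1.95964,0.41544
42,0.04450,-0.31951,0.00350,0.00593,0.01281,-0.06528,0.53729,-1.96097,0.41490
43,0.04457,-0.31939,0.00329,0.00579,0.01286,-0.06524,0.53729,-1.96210,0.41441
44,0.04463,-0.31928,0.00307,0.00565,0.01289,-0.06521,0.53730,-1.96307,0.41397
45,0.04469,-0.31917,0.00286,0.00551,0.01293,-0.06517,0.53730,-1.96390,0.41356
46,0.04474,-0.31906,0.00265,0.00538,0.01296,-0.06513,0.53731,-1.96462,0.41318
47,0.04479,-0.31895,0.00244,0.00524,0.01300,-0.06510,0.53731,-1.96524,0.41283
48,0.04484,-0.31885,0.00224,0.00512,0.01303,-0.06507,0.53732,-1.96579,0.41250
49,0.04488,-0.31875,0.00205,0.00499,0.01305,-0.06504,0.53732,-1.96627,0.41218
50,0.04492,-0.31865,0.00187,0.00487,0.01308,-0.06501,0.53733,-1.96670,0.41189
51,0.04496,-0.31855,0.00170,0.00476,0.01310,-0.06498,0.53733,-1.96708,0.41160
52,0.04499,-0.31846,0.00154,0.00464,0.01312,-0.06495,0.53734,-1.96742,0.41134
53,0.04502,-0.31837,0.00139,0.00453,0.01314,-0.06493,0.53734,-1.96772,0.41108
54,0.04505,-0.31828,0.00125,0.00442,0.01316,-0.06490,0.53734,-1.96800,0.41083
55,0.04507,-0.31819,0.00112,0.00432,0.01318,-0.06488,0.53735,-1.96825,0.41059
56,0.04509,-0.31811,0.00100,0.00422,0.01320,-0.06485,0.53735,-1.96847,0.41036
57,0.04511,-0.31802,0.00089,0.00412,0.01321,-0.06483,0.53735,,
# final θ (rad): 0.04511 -0.31802


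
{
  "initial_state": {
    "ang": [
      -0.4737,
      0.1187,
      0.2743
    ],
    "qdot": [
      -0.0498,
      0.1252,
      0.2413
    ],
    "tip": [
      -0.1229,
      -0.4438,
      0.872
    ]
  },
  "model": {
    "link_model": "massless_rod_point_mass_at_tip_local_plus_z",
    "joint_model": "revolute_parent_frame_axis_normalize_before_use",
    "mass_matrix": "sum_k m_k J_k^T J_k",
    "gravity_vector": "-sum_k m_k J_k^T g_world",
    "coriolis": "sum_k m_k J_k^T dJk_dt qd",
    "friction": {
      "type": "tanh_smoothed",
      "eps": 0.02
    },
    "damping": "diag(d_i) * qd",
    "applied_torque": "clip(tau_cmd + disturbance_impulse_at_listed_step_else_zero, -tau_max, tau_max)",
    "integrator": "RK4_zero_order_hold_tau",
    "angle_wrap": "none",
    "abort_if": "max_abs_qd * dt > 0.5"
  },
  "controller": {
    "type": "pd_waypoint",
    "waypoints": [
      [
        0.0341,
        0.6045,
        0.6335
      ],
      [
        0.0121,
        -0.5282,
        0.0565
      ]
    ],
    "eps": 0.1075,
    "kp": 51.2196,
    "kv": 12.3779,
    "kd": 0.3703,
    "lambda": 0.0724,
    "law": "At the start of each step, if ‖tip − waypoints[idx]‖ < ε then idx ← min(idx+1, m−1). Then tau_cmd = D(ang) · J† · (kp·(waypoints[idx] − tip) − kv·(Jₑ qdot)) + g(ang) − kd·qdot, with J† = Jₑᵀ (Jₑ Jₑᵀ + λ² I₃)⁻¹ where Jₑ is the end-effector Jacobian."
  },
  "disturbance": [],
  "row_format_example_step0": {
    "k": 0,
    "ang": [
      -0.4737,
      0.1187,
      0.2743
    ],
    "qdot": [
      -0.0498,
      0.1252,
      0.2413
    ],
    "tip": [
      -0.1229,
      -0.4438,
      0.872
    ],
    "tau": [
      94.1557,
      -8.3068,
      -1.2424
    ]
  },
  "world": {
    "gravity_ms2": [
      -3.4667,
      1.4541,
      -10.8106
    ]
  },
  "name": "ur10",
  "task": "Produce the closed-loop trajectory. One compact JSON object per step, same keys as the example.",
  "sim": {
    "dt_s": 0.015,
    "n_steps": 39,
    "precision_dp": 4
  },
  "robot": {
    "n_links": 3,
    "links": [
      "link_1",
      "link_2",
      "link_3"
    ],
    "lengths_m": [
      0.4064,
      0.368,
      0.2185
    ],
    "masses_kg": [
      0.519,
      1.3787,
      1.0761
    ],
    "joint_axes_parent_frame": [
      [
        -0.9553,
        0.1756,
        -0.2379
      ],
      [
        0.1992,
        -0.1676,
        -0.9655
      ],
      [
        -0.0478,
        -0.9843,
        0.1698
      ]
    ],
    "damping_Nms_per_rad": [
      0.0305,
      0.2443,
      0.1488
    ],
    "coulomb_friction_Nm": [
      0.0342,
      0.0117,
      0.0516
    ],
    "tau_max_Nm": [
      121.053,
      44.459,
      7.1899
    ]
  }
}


{"k":1,"ang":[-0.4699,0.1133,0.2828],"qdot":[0.5683,-0.7554,0.8524],"tip":[-0.1239,-0.44,0.8734],"tau":[78.5076,-6.7757,-1.5307]}
{"k":2,"ang":[-0.4569,0.1047,0.2955],"qdot":[1.1515,-0.4627,0.8711],"tip":[-0.125,-0.428,0.8785],"tau":[64.9918,-5.8179,-1.5593]}
{"k":3,"ang":[-0.4362,0.0978,0.3094],"qdot":[1.6069,-0.4802,0.9949],"tip":[-0.1261,-0.4093,0.8865],"tau":[53.6636,-4.9087,-1.5957]}
{"k":4,"ang":[-0.4093,0.0914,0.3246],"qdot":[1.983,-0.4003,1.0473],"tip":[-0.1268,-0.3849,0.8964],"tau":[43.9617,-4.165,-1.5864]}
{"k":5,"ang":[-0.3773,0.086,0.3405],"qdot":[2.2849,-0.3435,1.0889],"tip":[-0.1272,-0.3557,0.9074],"tau":[35.6091,-3.5262,-1.5637]}
{"k":6,"ang":[-0.3412,0.0815,0.3569],"qdot":[2.526,-0.2824,1.1101],"tip":[-0.1272,-0.3226,0.9187],"tau":[28.3282,-2.983,-1.5301]}
{"k":7,"ang":[-0.3019,0.0778,0.3736],"qdot":[2.7149,-0.2268,1.1173],"tip":[-0.1266,-0.2862,0.9297],"tau":[21.9144,-2.5169,-1.4923]}
{"k":8,"ang":[-0.2601,0.0749,0.3903],"qdot":[2.8589,-0.1762,1.1113],"tip":[-0.1254,-0.2471,0.9399],"tau":[16.2041,-2.115,-1.4531]}
{"k":9,"ang":[-0.2164,0.0726,0.4068],"qdot":[2.964,-0.1314,1.0938],"tip":[-0.1235,-0.206,0.9489],"tau":[11.0738,-1.7666,-1.4147]}
{"k":10,"ang":[-0.1714,0.071,0.423],"qdot":[3.0352,-0.0927,1.0661],"tip":[-0.1209,-0.1635,0.9564],"tau":[6.4313,-1.463,-1.3783]}
{"k":11,"ang":[-0.1256,0.0699,0.4387],"qdot":[3.0765,-0.0598,1.0298],"tip":[-0.1177,-0.1199,0.9621],"tau":[2.2098,-1.1976,-1.3446]}
{"k":12,"ang":[-0.0794,0.0692,0.4538],"qdot":[3.0914,-0.0331,0.9867],"tip":[-0.1138,-0.0758,0.9659],"tau":[-1.6371,-0.9649,-1.3142]}
{"k":13,"ang":[-0.0331,0.0689,0.4682],"qdot":[3.0829,-0.0147,0.9395],"tip":[-0.1092,-0.0317,0.9678],"tau":[-5.139,-0.7599,-1.2876]}
{"k":14,"ang":[0.013,0.0688,0.4819],"qdot":[3.0537,-0.0046,0.89],"tip":[-0.1041,0.0121,0.9677],"tau":[-8.3168,-0.5792,-1.2646]}
{"k":15,"ang":[0.0584,0.0688,0.4949],"qdot":[3.0067,0.0024,0.8381],"tip":[-0.0985,0.0553,0.9658],"tau":[-11.1888,-0.4216,-1.2446]}
{"k":16,"ang":[0.103,0.0689,0.507],"qdot":[2.944,0.0072,0.7856],"tip":[-0.0925,0.0974,0.962],"tau":[-13.7664,-0.2852,-1.2277]}
{"k":17,"ang":[0.1466,0.069,0.5184],"qdot":[2.868,0.01,0.734],"tip":[-0.0861,0.1382,0.9566],"tau":[-16.0585,-0.1682,-1.2139]}
{"k":18,"ang":[0.189,0.0692,0.529],"qdot":[2.7807,0.0109,0.6848],"tip":[-0.0794,0.1776,0.9498],"tau":[-18.074,-0.0692,-1.2035]}
{"k":19,"ang":[0.2299,0.0693,0.5389],"qdot":[2.684,0.0103,0.639],"tip":[-0.0726,0.2153,0.9416],"tau":[-19.8225,0.0133,-1.1963]}
{"k":20,"ang":[0.2694,0.0695,0.5482],"qdot":[2.5798,0.0084,0.5975],"tip":[-0.0657,0.2512,0.9323],"tau":[-21.3155,0.0806,-1.1925]}
{"k":21,"ang":[0.3073,0.0696,0.5569],"qdot":[2.4698,0.0055,0.5606],"tip":[-0.0587,0.2851,0.9221],"tau":[-22.5666,0.1339,-1.1917]}
{"k":22,"ang":[0.3435,0.0696,0.565],"qdot":[2.3557,0.0019,0.5285],"tip":[-0.0518,0.3172,0.9112],"tau":[-23.591,0.1743,-1.1937]}
{"k":23,"ang":[0.3779,0.0696,0.5727],"qdot":[2.2388,-0.0021,0.5011],"tip":[-0.0451,0.3472,0.8998],"tau":[-24.4054,0.203,-1.1984]}
{"k":24,"ang":[0.4106,0.0695,0.5801],"qdot":[2.1207,-0.0066,0.4782],"tip":[-0.0385,0.3753,0.888],"tau":[-25.0276,0.2213,-1.2054]}
{"k":25,"ang":[0.4415,0.0694,0.5871],"qdot":[2.0024,-0.0116,0.4597],"tip":[-0.0322,0.4015,0.876],"tau":[-25.4759,0.2303,-1.2145]}
{"k":26,"ang":[0.4707,0.0692,0.5939],"qdot":[1.885,-0.0174,0.4451],"tip":[-0.0261,0.4257,0.864],"tau":[-25.769,0.2314,-1.2253]}
{"k":27,"ang":[0.4981,0.0689,0.6005],"qdot":[1.7695,-0.0239,0.4339],"tip":[-0.0204,0.4481,0.852],"tau":[-25.9253,0.2258,-1.2373]}
{"k":28,"ang":[0.5238,0.0684,0.6069],"qdot":[1.6566,-0.0312,0.4258],"tip":[-0.0149,0.4688,0.8402],"tau":[-25.9629,0.2144,-1.2504]}
{"k":29,"ang":[0.5478,0.0679,0.6133],"qdot":[1.5469,-0.0391,0.4201],"tip":[-0.0098,0.4878,0.8287],"tau":[-25.8992,0.1984,-1.264]}
{"k":30,"ang":[0.5702,0.0672,0.6195],"qdot":[1.441,-0.0475,0.4164],"tip":[-0.0051,0.5052,0.8175],"tau":[-25.7506,0.1786,-1.2778]}
{"k":31,"ang":[0.591,0.0664,0.6258],"qdot":[1.3394,-0.056,0.4141],"tip":[-0.0007,0.5212,0.8067],"tau":[-25.5323,0.1558,-1.2916]}
{"k":32,"ang":[0.6104,0.0655,0.632],"qdot":[1.2423,-0.0646,0.4128],"tip":[0.0034,0.5357,0.7964],"tau":[-25.258,0.1306,-1.3051]}
{"k":33,"ang":[0.6283,0.0645,0.6382],"qdot":[1.1499,-0.0731,0.4122],"tip":[0.0071,0.549,0.7865],"tau":[-24.9401,0.1038,-1.3181]}
{"k":34,"ang":[0.6449,0.0633,0.6443],"qdot":[1.0624,-0.0814,0.412],"tip":[0.0105,0.561,0.7771],"tau":[-24.5895,0.0758,-1.3306]}
{"k":35,"ang":[0.6602,0.062,0.6505],"qdot":[0.9798,-0.0896,0.4121],"tip":[0.0136,0.572,0.7683],"tau":[-24.2156,0.0472,-1.3424]}
{"k":36,"ang":[0.6743,0.0606,0.6567],"qdot":[0.9022,-0.0977,0.4122],"tip":[0.0164,0.5819,0.7599],"tau":[-23.8267,0.0184,-1.3534]}
{"k":37,"ang":[0.6873,0.059,0.6629],"qdot":[0.8294,-0.1056,0.4123],"tip":[0.0189,0.5909,0.7521],"tau":[-23.4298,-0.0102,-1.3636]}
{"k":38,"ang":[0.6993,0.0574,0.6691],"qdot":[0.7614,-0.1133,0.4122],"tip":[0.0212,0.599,0.7447],"tau":[-23.0308,-0.0384,-1.3731]}
{"k":39,"ang":[0.7102,0.0556,0.6753],"qdot":[0.698,-0.121,0.4119],"tip":[0.0232,0.6064,0.7379]}


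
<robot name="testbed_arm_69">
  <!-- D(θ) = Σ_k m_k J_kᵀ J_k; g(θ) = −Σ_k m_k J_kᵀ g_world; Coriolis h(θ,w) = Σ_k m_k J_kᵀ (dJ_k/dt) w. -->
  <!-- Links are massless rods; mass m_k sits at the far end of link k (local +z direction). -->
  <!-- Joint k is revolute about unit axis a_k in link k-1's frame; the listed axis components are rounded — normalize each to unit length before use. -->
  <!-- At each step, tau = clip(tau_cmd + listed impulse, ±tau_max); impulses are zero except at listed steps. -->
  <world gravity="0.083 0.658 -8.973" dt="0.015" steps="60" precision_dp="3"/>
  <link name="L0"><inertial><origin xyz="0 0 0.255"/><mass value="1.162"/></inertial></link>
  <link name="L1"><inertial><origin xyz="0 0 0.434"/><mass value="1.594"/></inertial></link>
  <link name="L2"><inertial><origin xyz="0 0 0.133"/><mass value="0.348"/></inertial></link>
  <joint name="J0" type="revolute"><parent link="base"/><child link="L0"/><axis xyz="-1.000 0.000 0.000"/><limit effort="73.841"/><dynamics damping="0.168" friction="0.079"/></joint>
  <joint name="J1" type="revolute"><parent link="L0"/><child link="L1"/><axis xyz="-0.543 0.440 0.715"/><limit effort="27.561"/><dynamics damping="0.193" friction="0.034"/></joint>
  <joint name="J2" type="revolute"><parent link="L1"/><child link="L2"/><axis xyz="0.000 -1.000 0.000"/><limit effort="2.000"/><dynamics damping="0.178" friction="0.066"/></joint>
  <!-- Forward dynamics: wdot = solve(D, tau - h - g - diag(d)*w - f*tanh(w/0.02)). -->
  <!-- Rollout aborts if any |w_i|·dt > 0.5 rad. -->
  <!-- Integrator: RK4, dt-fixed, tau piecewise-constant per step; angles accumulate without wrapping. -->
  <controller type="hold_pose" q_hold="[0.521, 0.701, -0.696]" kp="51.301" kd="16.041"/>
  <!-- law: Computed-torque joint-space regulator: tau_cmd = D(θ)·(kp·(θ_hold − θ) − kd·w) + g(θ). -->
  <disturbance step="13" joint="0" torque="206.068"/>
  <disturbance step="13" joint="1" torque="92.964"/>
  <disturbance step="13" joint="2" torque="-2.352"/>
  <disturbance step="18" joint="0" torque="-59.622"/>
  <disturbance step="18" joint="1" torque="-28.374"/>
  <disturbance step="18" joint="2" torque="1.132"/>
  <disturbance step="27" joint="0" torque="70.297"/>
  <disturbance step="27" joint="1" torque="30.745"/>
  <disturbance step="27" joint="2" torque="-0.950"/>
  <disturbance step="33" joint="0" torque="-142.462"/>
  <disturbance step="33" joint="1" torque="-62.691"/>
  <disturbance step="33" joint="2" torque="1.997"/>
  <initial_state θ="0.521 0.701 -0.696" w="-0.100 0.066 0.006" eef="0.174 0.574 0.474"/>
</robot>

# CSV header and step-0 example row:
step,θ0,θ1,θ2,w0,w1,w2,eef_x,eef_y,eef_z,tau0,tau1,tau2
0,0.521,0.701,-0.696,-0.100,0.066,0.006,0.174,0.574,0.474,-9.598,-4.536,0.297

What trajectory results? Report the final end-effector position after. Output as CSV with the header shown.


step,θ0,θ1,θ2,w0,w1,w2,eef_x,eef_y,eef_z,tau0,tau1,tau2
1,0.520,0.701,-0.696,-0.059,0.015,0.011,0.174,0.574,0.475,-9.831,-4.617,0.296
2,0.519,0.701,-0.697,-0.036,-0.005,0.022,0.174,0.574,0.475,-10.018,-4.690,0.296
3,0.519,0.701,-0.697,-0.023,-0.009,0.029,0.174,0.573,0.475,-10.167,-4.752,0.297
4,0.519,0.701,-0.697,-0.015,-0.007,0.033,0.174,0.573,0.476,-10.283,-4.803,0.298
5,0.519,0.701,-0.697,-0.010,-0.003,0.035,0.174,0.573,0.476,-10.375,-4.844,0.300
6,0.518,0.700,-0.698,-0.006,0.001,0.036,0.174,0.573,0.476,-10.446,-4.876,0.301
7,0.518,0.700,-0.698,-0.004,0.004,0.037,0.174,0.573,0.476,-10.502,-4.901,0.301
8,0.518,0.700,-0.698,-0.002,0.007,0.037,0.174,0.573,0.476,-10.545,-4.921,0.302
9,0.519,0.700,-0.698,-0.001,0.009,0.037,0.174,0.573,0.476,-10.580,-4.937,0.303
10,0.519,0.700,-0.698,-0.000,0.011,0.037,0.174,0.573,0.476,-10.607,-4.949,0.303
11,0.519,0.700,-0.698,0.000,0.012,0.037,0.174,0.573,0.476,-10.628,-4.959,0.304
12,0.519,0.700,-0.698,0.001,0.013,0.037,0.174,0.573,0.476,-10.645,-4.966,0.304
13,0.519,0.700,-0.699,0.001,0.013,0.037,0.174,0.573,0.476,73.841,27.561,-2.000
14,0.537,0.679,-0.733,2.420,-2.692,-4.188,0.176,0.576,0.469,-31.551,-13.056,0.745
15,0.567,0.648,-0.773,1.584,-1.443,-1.354,0.179,0.581,0.460,-27.541,-11.516,0.493
16,0.587,0.632,-0.784,1.048,-0.774,-0.231,0.179,0.586,0.453,-24.290,-10.250,0.389
17,0.600,0.623,-0.785,0.690,-0.412,0.029,0.179,0.590,0.449,-21.652,-9.216,0.358
18,0.608,0.619,-0.784,0.432,-0.186,0.061,0.178,0.593,0.446,-73.841,-27.561,1.480
19,0.599,0.635,-0.761,-1.564,2.303,2.684,0.177,0.594,0.447,-4.364,-2.886,0.141
20,0.580,0.662,-0.737,-1.064,1.342,0.791,0.176,0.592,0.450,-5.553,-3.153,0.260
21,0.566,0.678,-0.731,-0.743,0.781,0.077,0.176,0.589,0.453,-6.520,-3.414,0.301
22,0.557,0.687,-0.731,-0.537,0.469,-0.013,0.176,0.586,0.455,-7.307,-3.653,0.300
23,0.550,0.693,-0.731,-0.389,0.261,-0.050,0.176,0.584,0.457,-7.949,-3.863,0.299
24,0.545,0.696,-0.731,-0.282,0.124,-0.059,0.176,0.583,0.459,-8.473,-4.044,0.298
25,0.541,0.697,-0.732,-0.204,0.036,-0.053,0.177,0.581,0.461,-8.900,-4.199,0.297
26,0.538,0.697,-0.732,-0.152,-0.011,-0.038,0.177,0.580,0.462,-9.249,-4.333,0.297
27,0.536,0.697,-0.731,-0.118,-0.028,-0.022,0.177,0.579,0.463,60.764,26.294,-0.652
28,0.542,0.698,-0.732,0.920,0.123,-0.060,0.177,0.582,0.459,-27.113,-12.130,0.512
29,0.554,0.700,-0.732,0.685,0.084,0.013,0.177,0.588,0.452,-23.927,-10.714,0.463
30,0.563,0.701,-0.732,0.493,0.064,0.054,0.177,0.592,0.446,-21.338,-9.569,0.425
31,0.570,0.701,-0.731,0.339,0.053,0.071,0.177,0.595,0.442,-19.237,-8.643,0.397
32,0.574,0.702,-0.731,0.216,0.044,0.072,0.177,0.597,0.440,-17.531,-7.895,0.375
33,0.576,0.702,-0.731,0.119,0.039,0.071,0.176,0.598,0.438,-73.841,-27.561,2.000
34,0.561,0.726,-0.700,-2.110,3.044,3.555,0.175,0.598,0.441,-0.794,-1.716,0.046
35,0.535,0.761,-0.668,-1.386,1.678,1.069,0.172,0.594,0.446,-2.645,-2.183,0.206
36,0.518,0.780,-0.659,-0.925,0.894,0.144,0.171,0.591,0.450,-4.147,-2.623,0.266
37,0.506,0.790,-0.659,-0.627,0.451,-0.024,0.171,0.587,0.453,-5.369,-3.016,0.275
38,0.498,0.795,-0.659,-0.418,0.171,-0.069,0.171,0.585,0.456,-6.363,-3.357,0.279
39,0.493,0.796,-0.660,-0.270,-0.007,-0.071,0.171,0.583,0.459,-7.172,-3.648,0.281
40,0.490,0.796,-0.660,-0.179,-0.084,-0.061,0.171,0.581,0.461,-7.832,-3.908,0.286
41,0.488,0.794,-0.661,-0.113,-0.130,-0.055,0.171,0.580,0.463,-8.369,-4.125,0.291
42,0.486,0.792,-0.661,-0.065,-0.157,-0.051,0.171,0.579,0.464,-8.806,-4.304,0.295
43,0.486,0.790,-0.661,-0.029,-0.171,-0.047,0.171,0.578,0.465,-9.162,-4.451,0.298
44,0.485,0.787,-0.661,-0.005,-0.173,-0.043,0.171,0.577,0.466,-9.447,-4.571,0.301
45,0.485,0.785,-0.661,0.007,-0.158,-0.036,0.171,0.577,0.467,-9.667,-4.669,0.304
46,0.485,0.783,-0.661,0.013,-0.140,-0.031,0.171,0.576,0.468,-9.839,-4.748,0.307
47,0.486,0.781,-0.661,0.017,-0.122,-0.029,0.171,0.576,0.469,-9.976,-4.811,0.309
48,0.486,0.779,-0.660,0.019,-0.108,-0.029,0.171,0.576,0.469,-10.085,-4.862,0.311
49,0.486,0.778,-0.660,0.021,-0.096,-0.029,0.171,0.576,0.470,-10.174,-4.903,0.313
50,0.486,0.777,-0.660,0.022,-0.086,-0.029,0.171,0.575,0.470,-10.245,-4.935,0.314
51,0.487,0.775,-0.660,0.023,-0.078,-0.030,0.171,0.575,0.470,-10.303,-4.962,0.315
52,0.487,0.774,-0.660,0.024,-0.072,-0.030,0.171,0.575,0.470,-10.350,-4.982,0.315
53,0.487,0.774,-0.660,0.024,-0.067,-0.031,0.171,0.575,0.471,-10.388,-4.999,0.316
54,0.488,0.773,-0.659,0.025,-0.063,-0.032,0.171,0.575,0.471,-10.419,-5.012,0.316
55,0.488,0.772,-0.659,0.025,-0.061,-0.032,0.171,0.575,0.471,-10.444,-5.022,0.317
56,0.488,0.771,-0.659,0.026,-0.059,-0.033,0.171,0.575,0.471,-10.465,-5.030,0.317
57,0.489,0.770,-0.659,0.026,-0.057,-0.034,0.171,0.575,0.471,-10.482,-5.036,0.317
58,0.489,0.770,-0.659,0.026,-0.055,-0.034,0.171,0.575,0.471,-10.496,-5.041,0.317
59,0.489,0.769,-0.659,0.026,-0.054,-0.035,0.171,0.575,0.471,-10.507,-5.045,0.317
60,0.490,0.768,-0.659,0.026,-0.053,-0.035,0.171,0.575,0.471,,,
# final eef position (m): 0.171 0.575 0.471


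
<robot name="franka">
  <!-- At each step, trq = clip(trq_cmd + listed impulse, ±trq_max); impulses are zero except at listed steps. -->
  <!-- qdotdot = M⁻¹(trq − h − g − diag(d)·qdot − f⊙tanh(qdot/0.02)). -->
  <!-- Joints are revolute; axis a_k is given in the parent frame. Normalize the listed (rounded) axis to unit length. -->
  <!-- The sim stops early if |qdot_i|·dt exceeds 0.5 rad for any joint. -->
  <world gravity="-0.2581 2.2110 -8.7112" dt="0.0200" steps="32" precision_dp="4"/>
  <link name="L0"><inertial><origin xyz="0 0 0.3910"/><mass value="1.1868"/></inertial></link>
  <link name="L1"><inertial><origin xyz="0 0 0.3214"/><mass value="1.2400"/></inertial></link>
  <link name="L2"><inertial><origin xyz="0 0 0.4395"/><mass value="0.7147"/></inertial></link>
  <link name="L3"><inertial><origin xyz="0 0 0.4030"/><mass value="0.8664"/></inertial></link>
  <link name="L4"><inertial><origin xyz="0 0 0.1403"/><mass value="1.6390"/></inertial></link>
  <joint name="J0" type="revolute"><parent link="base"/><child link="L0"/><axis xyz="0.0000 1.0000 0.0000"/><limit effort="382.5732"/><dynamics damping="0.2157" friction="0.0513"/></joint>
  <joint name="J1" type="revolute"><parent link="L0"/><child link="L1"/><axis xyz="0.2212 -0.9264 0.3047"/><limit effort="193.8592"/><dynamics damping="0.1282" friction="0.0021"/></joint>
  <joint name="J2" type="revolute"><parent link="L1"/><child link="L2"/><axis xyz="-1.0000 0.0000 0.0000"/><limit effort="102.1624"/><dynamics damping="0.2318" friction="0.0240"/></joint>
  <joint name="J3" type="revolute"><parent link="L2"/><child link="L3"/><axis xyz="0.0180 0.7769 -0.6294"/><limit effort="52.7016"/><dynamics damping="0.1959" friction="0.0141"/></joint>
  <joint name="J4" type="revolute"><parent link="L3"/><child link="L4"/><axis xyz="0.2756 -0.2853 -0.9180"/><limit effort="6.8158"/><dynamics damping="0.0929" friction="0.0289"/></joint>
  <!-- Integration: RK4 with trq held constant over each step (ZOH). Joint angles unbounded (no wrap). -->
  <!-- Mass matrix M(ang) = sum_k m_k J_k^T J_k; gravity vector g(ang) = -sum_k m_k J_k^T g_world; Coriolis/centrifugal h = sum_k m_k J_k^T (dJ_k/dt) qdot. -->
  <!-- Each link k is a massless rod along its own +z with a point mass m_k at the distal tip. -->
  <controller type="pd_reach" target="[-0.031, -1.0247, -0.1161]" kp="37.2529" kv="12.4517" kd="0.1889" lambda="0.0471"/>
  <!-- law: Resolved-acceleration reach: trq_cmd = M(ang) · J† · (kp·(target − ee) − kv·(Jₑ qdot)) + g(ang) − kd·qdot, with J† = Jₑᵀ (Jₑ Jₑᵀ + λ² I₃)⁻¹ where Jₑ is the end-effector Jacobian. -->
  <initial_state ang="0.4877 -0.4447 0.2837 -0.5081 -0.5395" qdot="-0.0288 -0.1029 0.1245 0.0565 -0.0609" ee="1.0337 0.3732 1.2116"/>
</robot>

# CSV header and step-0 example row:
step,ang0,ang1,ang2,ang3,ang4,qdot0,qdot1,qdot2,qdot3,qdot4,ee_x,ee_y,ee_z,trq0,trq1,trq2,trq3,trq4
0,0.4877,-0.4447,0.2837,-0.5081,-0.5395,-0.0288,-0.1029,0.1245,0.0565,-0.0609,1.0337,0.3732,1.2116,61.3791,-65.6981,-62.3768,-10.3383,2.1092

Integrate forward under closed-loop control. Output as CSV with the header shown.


step,ang0,ang1,ang2,ang3,ang4,qdot0,qdot1,qdot2,qdot3,qdot4,ee_x,ee_y,ee_z,trq0,trq1,trq2,trq3,trq4
1,0.4565,-0.5192,0.2756,-0.6029,-0.5456,-2.8806,-6.8460,-0.7642,-8.8335,-0.1888,1.0291,0.3664,1.2018,28.8527,-39.0089,-48.2127,-11.9847,1.6347
2,0.3873,-0.6830,0.2626,-0.8139,-0.5433,-3.8475,-9.1059,-0.4578,-11.6813,-0.0657,1.0153,0.3421,1.1765,-11.3295,-9.4869,-38.9403,-17.5746,1.2403
3,0.3075,-0.8700,0.2606,-1.0536,-0.5476,-4.0690,-9.4505,0.2501,-12.0794,-0.7928,0.9948,0.3047,1.1378,-37.2968,9.7415,-32.4013,-19.9472,1.0068
4,0.2254,-1.0569,0.2741,-1.2923,-0.5606,-4.1320,-9.2026,1.0722,-11.7408,-0.8269,0.9688,0.2577,1.0896,-50.6480,20.8245,-26.4585,-18.9406,0.5966
5,0.1422,-1.2366,0.3032,-1.5207,-0.5858,-4.2039,-8.7763,1.8256,-11.1019,-1.6218,0.9385,0.2036,1.0352,-56.1362,27.5754,-21.8306,-15.8826,0.3585
6,0.0569,-1.4073,0.3464,-1.7342,-0.6203,-4.3449,-8.3105,2.4780,-10.2726,-1.6352,0.9051,0.1445,0.9770,-57.7410,32.4363,-18.0288,-11.7335,0.0074
7,-0.0319,-1.5691,0.4001,-1.9288,-0.6569,-4.5487,-7.8809,2.8888,-9.2405,-1.5814,0.8696,0.0821,0.9170,-56.2563,35.9295,-15.5843,-7.3174,-0.2452
8,-0.1251,-1.7228,0.4593,-2.1013,-0.6856,-4.7838,-7.5088,3.0457,-8.0875,-0.8082,0.8326,0.0182,0.8562,-52.5178,38.4606,-14.1284,-3.1225,-0.5177
9,-0.2226,-1.8696,0.5192,-2.2506,-0.6979,-4.9914,-7.1803,2.9742,-6.9295,0.0474,0.7941,-0.0455,0.7957,-46.3632,40.0383,-13.4119,0.5663,-0.6852
10,-0.3236,-2.0099,0.5760,-2.3778,-0.6954,-5.1234,-6.8585,2.7418,-5.8741,0.5967,0.7538,-0.1077,0.7361,-38.6093,41.0520,-13.0048,3.6929,-0.7139
11,-0.4262,-2.1436,0.6271,-2.4855,-0.6826,-5.1655,-6.5154,2.4118,-4.9847,0.9552,0.7116,-0.1675,0.6780,-30.8232,41.9920,-12.5986,6.3199,-0.6829
12,-0.5289,-2.2701,0.6711,-2.5775,-0.6641,-5.1204,-6.1436,2.0211,-4.2750,1.0927,0.6679,-0.2246,0.6220,-23.8546,42.9483,-12.0924,8.5152,-0.6160
13,-0.6298,-2.3890,0.7070,-2.6570,-0.6442,-4.9975,-5.7481,1.5929,-3.7280,1.0355,0.6233,-0.2788,0.5682,-18.0659,43.8428,-11.4654,10.3291,-0.5298
14,-0.7277,-2.4998,0.7341,-2.7270,-0.6259,-4.8080,-5.3390,1.1439,-3.3098,0.9014,0.5786,-0.3299,0.5171,-13.5369,44.5677,-10.7375,11.7935,-0.4497
15,-0.8212,-2.6024,0.7523,-2.7896,-0.6102,-4.5592,-4.9273,0.6880,-2.9826,0.7480,0.5345,-0.3780,0.4686,-10.0883,45.0151,-9.9552,12.9278,-0.3822
16,-0.9093,-2.6969,0.7614,-2.8463,-0.5972,-4.2546,-4.5226,0.2377,-2.7121,0.6257,0.4917,-0.4231,0.4229,-7.4813,45.1251,-9.1709,13.7512,-0.3319
17,-0.9907,-2.7834,0.7617,-2.8980,-0.5859,-3.8961,-4.1311,-0.1933,-2.4744,0.5652,0.4507,-0.4654,0.3799,-5.4722,44.8896,-8.4371,14.2901,-0.3006
18,-1.0645,-2.8622,0.7537,-2.9452,-0.5751,-3.4858,-3.7562,-0.5908,-2.2573,0.5820,0.4116,-0.5047,0.3397,-3.8492,44.3413,-7.7955,14.5804,-0.2885
19,-1.1296,-2.9338,0.7382,-2.9882,-0.5632,-3.0269,-3.3985,-0.9426,-2.0577,0.6763,0.3747,-0.5413,0.3021,-2.4410,43.5345,-7.2639,14.6639,-0.2942
20,-1.1851,-2.9983,0.7163,-3.0275,-0.5489,-2.5261,-3.0556,-1.2358,-1.8840,0.8263,0.3399,-0.5750,0.2672,-1.1239,42.5585,-6.8570,14.5897,-0.3131
21,-1.2302,-3.0561,0.6892,-3.0637,-0.5314,-1.9913,-2.7227,-1.4613,-1.7497,0.9969,0.3071,-0.6060,0.2347,0.1634,41.5254,-6.5805,14.4088,-0.3386
22,-1.2643,-3.1072,0.6583,-3.0978,-0.5105,-1.4297,-2.3940,-1.6150,-1.6688,1.1508,0.2763,-0.6342,0.2047,1.4000,40.5716,-6.4372,14.1714,-0.3646
23,-1.2869,-3.1518,0.6250,-3.1309,-0.4869,-0.8490,-2.0629,-1.6971,-1.6540,1.2592,0.2472,-0.6598,0.1770,2.4738,39.8526,-6.4351,13.9242,-0.3862
24,-1.2979,-3.1897,0.5908,-3.1645,-0.4616,-0.2609,-1.7225,-1.7114,-1.7155,1.3060,0.2197,-0.6827,0.1515,3.2116,39.5107,-6.5934,13.7041,-0.4001
25,-1.2973,-3.2206,0.5569,-3.2001,-0.4357,0.3082,-1.3680,-1.6639,-1.8595,1.2912,0.1938,-0.7031,0.1281,3.4590,39.6096,-6.9415,13.5295,-0.4047
26,-1.2858,-3.2442,0.5245,-3.2395,-0.4106,0.8362,-0.9935,-1.5696,-2.0872,1.2051,0.1696,-0.7212,0.1066,3.1669,40.0509,-7.5049,13.3894,-0.3954
27,-1.2643,-3.2601,0.4942,-3.2843,-0.3875,1.2954,-0.5985,-1.4514,-2.3898,1.0684,0.1471,-0.7373,0.0871,2.4199,40.5539,-8.2911,13.2498,-0.3738
28,-1.2347,-3.2680,0.4663,-3.3356,-0.3673,1.6615,-0.1898,-1.3398,-2.7484,0.8920,0.1263,-0.7515,0.0694,1.4282,40.7295,-9.2645,13.0658,-0.3406
29,-1.1988,-3.2677,0.4403,-3.3944,-0.3508,1.9219,0.2167,-1.2686,-3.1349,0.6886,0.1075,-0.7643,0.0534,0.4334,40.1905,-10.3434,12.7977,-0.2978
30,-1.1588,-3.2596,0.4150,-3.4609,-0.3383,2.0773,0.5975,-1.2656,-3.5161,0.4669,0.0907,-0.7759,0.0391,-0.3621,38.6698,-11.4111,12.4236,-0.2480
31,-1.1166,-3.2444,0.3890,-3.5345,-0.3301,2.1394,0.9250,-1.3437,-3.8568,0.2361,0.0760,-0.7867,0.0263,-0.8384,36.0942,-12.3418,11.9442,-0.1945
32,-1.0739,-3.2234,0.3607,-3.6143,-0.3264,2.1274,1.1731,-1.4952,-4.1244,0.0089,0.0634,-0.7970,0.0149,,,,,


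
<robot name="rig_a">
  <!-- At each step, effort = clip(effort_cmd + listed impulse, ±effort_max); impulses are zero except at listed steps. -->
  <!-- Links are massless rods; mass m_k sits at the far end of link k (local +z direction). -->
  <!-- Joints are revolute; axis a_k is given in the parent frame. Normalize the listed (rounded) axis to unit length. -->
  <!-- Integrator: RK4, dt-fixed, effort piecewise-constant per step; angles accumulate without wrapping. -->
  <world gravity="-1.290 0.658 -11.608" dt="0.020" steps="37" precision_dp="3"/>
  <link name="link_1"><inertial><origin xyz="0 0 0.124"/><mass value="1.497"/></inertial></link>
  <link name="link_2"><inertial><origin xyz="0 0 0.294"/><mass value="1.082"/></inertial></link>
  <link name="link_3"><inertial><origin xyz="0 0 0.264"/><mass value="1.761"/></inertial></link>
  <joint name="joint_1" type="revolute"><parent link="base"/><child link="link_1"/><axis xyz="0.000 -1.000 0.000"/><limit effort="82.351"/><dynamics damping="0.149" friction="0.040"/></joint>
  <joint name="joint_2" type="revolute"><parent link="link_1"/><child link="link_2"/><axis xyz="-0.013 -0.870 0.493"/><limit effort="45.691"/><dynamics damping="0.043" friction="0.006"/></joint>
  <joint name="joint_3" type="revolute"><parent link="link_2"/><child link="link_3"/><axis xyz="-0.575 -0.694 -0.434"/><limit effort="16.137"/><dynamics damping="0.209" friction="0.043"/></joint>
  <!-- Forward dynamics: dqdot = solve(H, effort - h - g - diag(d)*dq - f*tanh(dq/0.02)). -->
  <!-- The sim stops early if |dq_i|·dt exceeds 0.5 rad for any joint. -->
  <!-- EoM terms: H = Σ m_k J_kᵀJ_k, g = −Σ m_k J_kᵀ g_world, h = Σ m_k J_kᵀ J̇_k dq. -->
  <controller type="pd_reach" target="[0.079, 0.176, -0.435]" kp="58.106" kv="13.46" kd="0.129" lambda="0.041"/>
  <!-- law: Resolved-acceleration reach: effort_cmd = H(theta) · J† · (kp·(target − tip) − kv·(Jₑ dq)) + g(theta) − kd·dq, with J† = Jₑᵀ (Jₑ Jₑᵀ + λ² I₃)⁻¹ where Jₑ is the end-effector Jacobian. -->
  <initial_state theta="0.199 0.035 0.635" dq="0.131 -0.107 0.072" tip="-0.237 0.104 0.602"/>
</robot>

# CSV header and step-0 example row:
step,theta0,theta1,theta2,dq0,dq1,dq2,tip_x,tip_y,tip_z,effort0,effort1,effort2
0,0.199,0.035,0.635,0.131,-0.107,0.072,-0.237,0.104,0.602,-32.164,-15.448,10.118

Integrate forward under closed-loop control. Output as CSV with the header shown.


step,theta0,theta1,theta2,dq0,dq1,dq2,tip_x,tip_y,tip_z,effort0,effort1,effort2
1,0.133,0.110,0.687,-6.428,7.080,5.248,-0.236,0.108,0.595,-30.580,-15.933,6.537
2,-0.028,0.280,0.837,-9.319,9.451,9.667,-0.230,0.116,0.573,-19.340,-10.192,4.725
3,-0.216,0.464,1.055,-9.429,8.998,11.948,-0.215,0.122,0.538,-6.937,-3.714,3.334
4,-0.395,0.634,1.301,-8.561,8.179,12.647,-0.194,0.127,0.494,0.889,0.021,1.625
5,-0.554,0.791,1.554,-7.469,7.717,12.763,-0.170,0.130,0.445,5.575,1.929,-0.275
6,-0.691,0.943,1.809,-6.257,7.685,12.807,-0.143,0.133,0.393,8.846,3.095,-2.033
7,-0.802,1.100,2.067,-4.826,8.108,13.074,-0.115,0.135,0.342,12.124,4.379,-3.404
8,-0.880,1.270,2.335,-2.903,9.031,13.872,-0.086,0.136,0.295,17.662,7.160,-4.381
9,-0.909,1.463,2.628,0.115,10.212,15.548,-0.057,0.133,0.260,34.762,17.248,-5.771
10,-0.855,1.671,2.968,5.243,9.783,17.787,-0.033,0.124,0.254,-43.331,-27.375,-7.173
11,-0.811,1.813,3.194,-0.946,5.279,5.635,-0.026,0.108,0.271,-24.414,-15.573,-8.487
12,-0.870,1.905,3.234,-4.889,4.035,-1.404,-0.021,0.097,0.273,-15.104,-10.743,-5.255
13,-0.995,1.975,3.160,-7.712,2.813,-6.211,-0.015,0.091,0.260,-13.381,-10.981,-1.584
14,-1.175,2.010,2.994,-10.355,0.499,-10.501,-0.012,0.087,0.241,-20.439,-16.617,1.937
15,-1.408,1.987,2.739,-12.514,-2.680,-14.514,-0.010,0.079,0.234,32.176,23.176,4.135
16,-1.593,1.973,2.555,-6.553,1.256,-4.604,-0.004,0.064,0.242,22.366,16.555,5.988
17,-1.696,2.030,2.530,-3.851,4.419,2.056,0.004,0.055,0.239,14.927,10.707,3.981
18,-1.755,2.144,2.617,-1.927,7.050,6.793,0.011,0.051,0.225,14.441,10.092,1.285
19,-1.766,2.311,2.797,1.193,9.621,11.265,0.019,0.047,0.208,11.556,8.947,-1.319
20,-1.718,2.515,3.039,3.332,10.431,12.452,0.026,0.032,0.204,-17.473,-20.065,-3.217
21,-1.722,2.682,3.187,-3.558,6.774,3.131,0.027,0.011,0.205,-7.816,-12.338,-4.093
22,-1.835,2.801,3.198,-7.898,5.237,-1.986,0.028,-0.002,0.194,-3.953,-9.062,-1.998
23,-2.028,2.896,3.127,-11.647,4.135,-5.199,0.030,-0.007,0.175,-3.025,-7.778,0.219
24,-2.298,2.969,3.002,-15.335,3.159,-7.217,0.031,-0.008,0.156,-3.937,-6.293,2.003
25,-2.635,3.030,2.854,-17.952,2.991,-7.346,0.032,-0.010,0.144,1.639,5.575,2.696
26,-2.963,3.115,2.765,-14.798,5.486,-1.603,0.039,-0.014,0.138,5.206,9.869,2.184
27,-3.203,3.251,2.803,-9.218,7.975,5.202,0.047,-0.018,0.128,2.763,5.476,0.466
28,-3.355,3.420,2.940,-6.106,8.844,8.299,0.055,-0.025,0.112,-3.301,-3.342,-1.428
29,-3.486,3.582,3.091,-6.864,7.350,6.840,0.063,-0.040,0.100,-8.625,-8.964,-3.061
30,-3.644,3.707,3.200,-8.591,5.209,4.284,0.070,-0.055,0.090,-9.660,-9.462,-3.798
31,-3.828,3.793,3.264,-9.720,3.440,2.250,0.079,-0.066,0.081,-8.534,-8.817,-3.684
32,-4.027,3.846,3.294,-10.142,1.903,0.734,0.088,-0.071,0.069,-6.728,-7.663,-3.247
33,-4.229,3.870,3.297,-10.106,0.482,-0.408,0.098,-0.072,0.055,-5.257,-6.005,-2.840
34,-4.429,3.867,3.280,-10.049,-0.742,-1.256,0.106,-0.069,0.036,-4.296,-3.944,-2.664
35,-4.632,3.843,3.249,-10.320,-1.639,-1.895,0.112,-0.064,0.014,-3.407,-1.686,-2.770
36,-4.845,3.806,3.206,-10.986,-2.134,-2.384,0.113,-0.057,-0.011,-2.228,0.500,-3.160
37,-5.073,3.762,3.155,-11.866,-2.261,-2.806,0.108,-0.050,-0.038,,,
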